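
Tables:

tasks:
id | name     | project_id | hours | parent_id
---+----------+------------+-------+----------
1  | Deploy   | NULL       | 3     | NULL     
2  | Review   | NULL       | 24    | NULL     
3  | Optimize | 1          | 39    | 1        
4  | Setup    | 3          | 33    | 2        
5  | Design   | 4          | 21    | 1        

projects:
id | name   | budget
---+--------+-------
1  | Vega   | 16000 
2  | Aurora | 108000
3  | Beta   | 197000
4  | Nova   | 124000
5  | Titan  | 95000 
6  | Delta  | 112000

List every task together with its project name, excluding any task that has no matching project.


INNER JOIN keeps only tasks rows whose project_id matches an id in projects. Walk through each task:
  - task 1 (Deploy): project_id=NULL, no match -> dropped
  - task 2 (Review): project_id=NULL, no match -> dropped
  - task 3 (Optimize): project_id=1 -> matches Vega
  - task 4 (Setup): project_id=3 -> matches Beta
  - task 5 (Design): project_id=4 -> matches Nova
So 2 of 5 rows are dropped.

SQL:
SELECT a.name, b.name AS project
FROM tasks a
INNER JOIN projects b ON a.project_id = b.id

Result:
name     | project
---------+--------
Optimize | Vega   
Setup    | Beta   
Design   | Nova   


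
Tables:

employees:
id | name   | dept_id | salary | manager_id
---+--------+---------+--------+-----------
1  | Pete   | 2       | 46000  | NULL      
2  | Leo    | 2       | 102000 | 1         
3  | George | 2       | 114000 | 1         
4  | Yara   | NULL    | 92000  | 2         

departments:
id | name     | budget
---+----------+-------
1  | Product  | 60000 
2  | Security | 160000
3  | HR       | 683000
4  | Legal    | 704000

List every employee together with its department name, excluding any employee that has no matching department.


INNER JOIN keeps only employees rows whose dept_id matches an id in departments. Walk through each employee:
  - employee 1 (Pete): dept_id=2 -> matches Security
  - employee 2 (Leo): dept_id=2 -> matches Security
  - employee 3 (George): dept_id=2 -> matches Security
  - employee 4 (Yara): dept_id=NULL, no match -> dropped
So 1 of 4 rows is dropped.

SQL:
SELECT a.name, b.name AS department
FROM employees a
INNER JOIN departments b ON a.dept_id = b.id

Result:
name   | department
-------+-----------
Pete   | Security  
Leo    | Security  
George | Security  


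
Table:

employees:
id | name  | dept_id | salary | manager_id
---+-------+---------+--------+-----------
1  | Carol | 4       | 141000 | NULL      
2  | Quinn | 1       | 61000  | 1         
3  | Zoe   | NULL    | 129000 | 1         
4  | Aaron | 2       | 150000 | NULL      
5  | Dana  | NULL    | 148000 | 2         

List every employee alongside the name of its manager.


This is a self-join: employees is joined to a second copy of itself, matching each row's manager_id to another row's id. Use LEFT JOIN so rows with manager_id=NULL are kept.
  - employee 1 (Carol): manager_id=NULL -> NULL
  - employee 2 (Quinn): manager_id=1 -> Carol
  - employee 3 (Zoe): manager_id=1 -> Carol
  - employee 4 (Aaron): manager_id=NULL -> NULL
  - employee 5 (Dana): manager_id=2 -> Quinn

SQL:
SELECT a.name AS item, b.name AS manager
FROM employees a
LEFT JOIN employees b ON a.manager_id = b.id

Result:
item  | manager
------+--------
Carol | NULL   
Quinn | Carol  
Zoe   | Carol  
Aaron | NULL   
Dana  | Quinn  


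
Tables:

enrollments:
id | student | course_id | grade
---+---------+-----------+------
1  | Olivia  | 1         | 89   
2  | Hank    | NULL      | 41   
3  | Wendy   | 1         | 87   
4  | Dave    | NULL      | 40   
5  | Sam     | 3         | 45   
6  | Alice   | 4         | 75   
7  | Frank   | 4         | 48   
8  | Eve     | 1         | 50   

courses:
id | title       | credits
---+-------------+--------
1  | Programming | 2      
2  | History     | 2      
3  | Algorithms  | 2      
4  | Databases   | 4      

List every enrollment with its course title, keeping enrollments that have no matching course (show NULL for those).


LEFT JOIN keeps every row from enrollments (the left table); where course_id has no match in courses, the course columns become NULL. Walk through each enrollment:
  - enrollment 1 (Olivia): course_id=1 -> matches Programming
  - enrollment 2 (Hank): course_id=NULL, no match -> kept with NULL
  - enrollment 3 (Wendy): course_id=1 -> matches Programming
  - enrollment 4 (Dave): course_id=NULL, no match -> kept with NULL
  - enrollment 5 (Sam): course_id=3 -> matches Algorithms
  - enrollment 6 (Alice): course_id=4 -> matches Databases
  - enrollment 7 (Frank): course_id=4 -> matches Databases
  - enrollment 8 (Eve): course_id=1 -> matches Programming
All 8 rows appear; 2 have NULL course.

SQL:
SELECT a.student, b.title AS course
FROM enrollments a
LEFT JOIN courses b ON a.course_id = b.id

Result:
student | course     
--------+------------
Olivia  | Programming
Hank    | NULL       
Wendy   | Programming
Dave    | NULL       
Sam     | Algorithms 
Alice   | Databases  
Frank   | Databases  
Eve     | Programming


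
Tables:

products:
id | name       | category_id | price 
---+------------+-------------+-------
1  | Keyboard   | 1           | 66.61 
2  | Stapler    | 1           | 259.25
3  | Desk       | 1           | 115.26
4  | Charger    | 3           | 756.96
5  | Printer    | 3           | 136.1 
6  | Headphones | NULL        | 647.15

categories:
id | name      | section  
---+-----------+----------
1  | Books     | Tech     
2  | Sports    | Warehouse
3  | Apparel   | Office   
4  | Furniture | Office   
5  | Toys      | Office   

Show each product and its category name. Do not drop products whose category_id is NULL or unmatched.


LEFT JOIN keeps every row from products (the left table); where category_id has no match in categories, the category columns become NULL. Walk through each product:
  - product 1 (Keyboard): category_id=1 -> matches Books
  - product 2 (Stapler): category_id=1 -> matches Books
  - product 3 (Desk): category_id=1 -> matches Books
  - product 4 (Charger): category_id=3 -> matches Apparel
  - product 5 (Printer): category_id=3 -> matches Apparel
  - product 6 (Headphones): category_id=NULL, no match -> kept with NULL
All 6 rows appear; 1 has NULL category.

SQL:
SELECT a.name, b.name AS category
FROM products a
LEFT JOIN categories b ON a.category_id = b.id

Result:
name       | category
-----------+---------
Keyboard   | Books   
Stapler    | Books   
Desk       | Books   
Charger    | Apparel 
Printer    | Apparel 
Headphones | NULL    


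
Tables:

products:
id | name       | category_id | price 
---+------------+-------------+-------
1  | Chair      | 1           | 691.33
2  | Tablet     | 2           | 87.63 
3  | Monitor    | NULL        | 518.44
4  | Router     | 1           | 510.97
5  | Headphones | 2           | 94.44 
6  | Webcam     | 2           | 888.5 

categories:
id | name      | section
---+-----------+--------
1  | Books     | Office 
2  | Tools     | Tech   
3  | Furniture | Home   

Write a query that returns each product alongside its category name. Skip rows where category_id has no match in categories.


INNER JOIN keeps only products rows whose category_id matches an id in categories. Walk through each product:
  - product 1 (Chair): category_id=1 -> matches Books
  - product 2 (Tablet): category_id=2 -> matches Tools
  - product 3 (Monitor): category_id=NULL, no match -> dropped
  - product 4 (Router): category_id=1 -> matches Books
  - product 5 (Headphones): category_id=2 -> matches Tools
  - product 6 (Webcam): category_id=2 -> matches Tools
So 1 of 6 rows is dropped.

SQL:
SELECT a.name, b.name AS category
FROM products a
INNER JOIN categories b ON a.category_id = b.id

Result:
name       | category
-----------+---------
Chair      | Books   
Tablet     | Tools   
Router     | Books   
Headphones | Tools   
Webcam     | Tools   


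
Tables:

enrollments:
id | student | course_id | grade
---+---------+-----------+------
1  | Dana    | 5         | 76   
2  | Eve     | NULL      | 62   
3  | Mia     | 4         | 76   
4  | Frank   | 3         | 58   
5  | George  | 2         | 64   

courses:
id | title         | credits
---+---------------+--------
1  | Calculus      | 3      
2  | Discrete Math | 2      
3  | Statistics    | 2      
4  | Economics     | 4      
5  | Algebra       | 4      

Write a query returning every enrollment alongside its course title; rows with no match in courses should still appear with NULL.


LEFT JOIN keeps every row from enrollments (the left table); where course_id has no match in courses, the course columns become NULL. Walk through each enrollment:
  - enrollment 1 (Dana): course_id=5 -> matches Algebra
  - enrollment 2 (Eve): course_id=NULL, no match -> kept with NULL
  - enrollment 3 (Mia): course_id=4 -> matches Economics
  - enrollment 4 (Frank): course_id=3 -> matches Statistics
  - enrollment 5 (George): course_id=2 -> matches Discrete Math
All 5 rows appear; 1 has NULL course.

SQL:
SELECT a.student, b.title AS course
FROM enrollments a
LEFT JOIN courses b ON a.course_id = b.id

Result:
student | course       
--------+--------------
Dana    | Algebra      
Eve     | NULL         
Mia     | Economics    
Frank   | Statistics   
George  | Discrete Math


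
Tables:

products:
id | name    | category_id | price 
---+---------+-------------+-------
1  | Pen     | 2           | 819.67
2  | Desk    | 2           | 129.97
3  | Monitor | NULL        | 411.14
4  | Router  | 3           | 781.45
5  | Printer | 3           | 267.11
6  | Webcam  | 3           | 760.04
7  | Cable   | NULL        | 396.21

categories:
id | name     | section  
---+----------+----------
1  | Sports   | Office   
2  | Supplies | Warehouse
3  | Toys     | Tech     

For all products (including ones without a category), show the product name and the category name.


LEFT JOIN keeps every row from products (the left table); where category_id has no match in categories, the category columns become NULL. Walk through each product:
  - product 1 (Pen): category_id=2 -> matches Supplies
  - product 2 (Desk): category_id=2 -> matches Supplies
  - product 3 (Monitor): category_id=NULL, no match -> kept with NULL
  - product 4 (Router): category_id=3 -> matches Toys
  - product 5 (Printer): category_id=3 -> matches Toys
  - product 6 (Webcam): category_id=3 -> matches Toys
  - product 7 (Cable): category_id=NULL, no match -> kept with NULL
All 7 rows appear; 2 have NULL category.

SQL:
SELECT a.name, b.name AS category
FROM products a
LEFT JOIN categories b ON a.category_id = b.id

Result:
name    | category
--------+---------
Pen     | Supplies
Desk    | Supplies
Monitor | NULL    
Router  | Toys    
Printer | Toys    
Webcam  | Toys    
Cable   | NULL    


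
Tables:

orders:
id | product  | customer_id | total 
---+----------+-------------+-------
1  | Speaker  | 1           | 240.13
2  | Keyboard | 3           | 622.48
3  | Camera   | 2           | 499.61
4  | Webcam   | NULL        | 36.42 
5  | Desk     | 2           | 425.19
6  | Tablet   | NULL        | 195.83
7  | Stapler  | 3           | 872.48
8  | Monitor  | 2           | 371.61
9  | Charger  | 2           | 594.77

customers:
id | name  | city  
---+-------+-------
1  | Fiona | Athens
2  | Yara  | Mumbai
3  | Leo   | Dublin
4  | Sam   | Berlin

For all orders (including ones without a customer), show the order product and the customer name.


LEFT JOIN keeps every row from orders (the left table); where customer_id has no match in customers, the customer columns become NULL. Walk through each order:
  - order 1 (Speaker): customer_id=1 -> matches Fiona
  - order 2 (Keyboard): customer_id=3 -> matches Leo
  - order 3 (Camera): customer_id=2 -> matches Yara
  - order 4 (Webcam): customer_id=NULL, no match -> kept with NULL
  - order 5 (Desk): customer_id=2 -> matches Yara
  - order 6 (Tablet): customer_id=NULL, no match -> kept with NULL
  - order 7 (Stapler): customer_id=3 -> matches Leo
  - order 8 (Monitor): customer_id=2 -> matches Yara
  - order 9 (Charger): customer_id=2 -> matches Yara
All 9 rows appear; 2 have NULL customer.

SQL:
SELECT a.product, b.name AS customer
FROM orders a
LEFT JOIN customers b ON a.customer_id = b.id

Result:
product  | customer
---------+---------
Speaker  | Fiona   
Keyboard | Leo     
Camera   | Yara    
Webcam   | NULL    
Desk     | Yara    
Tablet   | NULL    
Stapler  | Leo     
Monitor  | Yara    
Charger  | Yara    


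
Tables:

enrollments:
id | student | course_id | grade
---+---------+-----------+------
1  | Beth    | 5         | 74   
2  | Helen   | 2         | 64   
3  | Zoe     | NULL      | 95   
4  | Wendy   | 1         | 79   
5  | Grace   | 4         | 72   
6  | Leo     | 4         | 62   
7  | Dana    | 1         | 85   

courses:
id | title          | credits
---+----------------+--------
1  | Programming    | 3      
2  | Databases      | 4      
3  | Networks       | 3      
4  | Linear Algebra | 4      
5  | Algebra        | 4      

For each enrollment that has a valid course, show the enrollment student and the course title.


INNER JOIN keeps only enrollments rows whose course_id matches an id in courses. Walk through each enrollment:
  - enrollment 1 (Beth): course_id=5 -> matches Algebra
  - enrollment 2 (Helen): course_id=2 -> matches Databases
  - enrollment 3 (Zoe): course_id=NULL, no match -> dropped
  - enrollment 4 (Wendy): course_id=1 -> matches Programming
  - enrollment 5 (Grace): course_id=4 -> matches Linear Algebra
  - enrollment 6 (Leo): course_id=4 -> matches Linear Algebra
  - enrollment 7 (Dana): course_id=1 -> matches Programming
So 1 of 7 rows is dropped.

SQL:
SELECT a.student, b.title AS course
FROM enrollments a
INNER JOIN courses b ON a.course_id = b.id

Result:
student | course        
--------+---------------
Beth    | Algebra       
Helen   | Databases     
Wendy   | Programming   
Grace   | Linear Algebra
Leo     | Linear Algebra
Dana    | Programming   


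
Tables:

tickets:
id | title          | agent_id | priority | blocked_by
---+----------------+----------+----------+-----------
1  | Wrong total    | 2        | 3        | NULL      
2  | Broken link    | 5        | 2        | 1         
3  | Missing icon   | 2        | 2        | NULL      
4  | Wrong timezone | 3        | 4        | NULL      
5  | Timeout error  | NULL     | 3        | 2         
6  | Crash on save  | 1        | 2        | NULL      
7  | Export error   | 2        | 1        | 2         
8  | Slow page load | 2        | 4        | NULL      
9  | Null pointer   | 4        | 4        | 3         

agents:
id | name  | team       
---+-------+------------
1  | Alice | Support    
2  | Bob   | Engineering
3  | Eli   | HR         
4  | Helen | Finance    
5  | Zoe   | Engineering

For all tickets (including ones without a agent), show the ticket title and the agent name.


LEFT JOIN keeps every row from tickets (the left table); where agent_id has no match in agents, the agent columns become NULL. Walk through each ticket:
  - ticket 1 (Wrong total): agent_id=2 -> matches Bob
  - ticket 2 (Broken link): agent_id=5 -> matches Zoe
  - ticket 3 (Missing icon): agent_id=2 -> matches Bob
  - ticket 4 (Wrong timezone): agent_id=3 -> matches Eli
  - ticket 5 (Timeout error): agent_id=NULL, no match -> kept with NULL
  - ticket 6 (Crash on save): agent_id=1 -> matches Alice
  - ticket 7 (Export error): agent_id=2 -> matches Bob
  - ticket 8 (Slow page load): agent_id=2 -> matches Bob
  - ticket 9 (Null pointer): agent_id=4 -> matches Helen
All 9 rows appear; 1 has NULL agent.

SQL:
SELECT a.title, b.name AS agent
FROM tickets a
LEFT JOIN agents b ON a.agent_id = b.id

Result:
title          | agent
---------------+------
Wrong total    | Bob  
Broken link    | Zoe  
Missing icon   | Bob  
Wrong timezone | Eli  
Timeout error  | NULL 
Crash on save  | Alice
Export error   | Bob  
Slow page load | Bob  
Null pointer   | Helen


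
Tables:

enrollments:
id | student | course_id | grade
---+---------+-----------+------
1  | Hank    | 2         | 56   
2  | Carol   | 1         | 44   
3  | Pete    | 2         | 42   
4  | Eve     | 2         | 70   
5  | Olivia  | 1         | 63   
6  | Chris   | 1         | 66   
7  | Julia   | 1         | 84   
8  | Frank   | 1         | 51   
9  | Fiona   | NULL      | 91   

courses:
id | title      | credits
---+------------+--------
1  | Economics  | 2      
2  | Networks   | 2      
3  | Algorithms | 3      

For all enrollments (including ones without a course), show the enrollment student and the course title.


LEFT JOIN keeps every row from enrollments (the left table); where course_id has no match in courses, the course columns become NULL. Walk through each enrollment:
  - enrollment 1 (Hank): course_id=2 -> matches Networks
  - enrollment 2 (Carol): course_id=1 -> matches Economics
  - enrollment 3 (Pete): course_id=2 -> matches Networks
  - enrollment 4 (Eve): course_id=2 -> matches Networks
  - enrollment 5 (Olivia): course_id=1 -> matches Economics
  - enrollment 6 (Chris): course_id=1 -> matches Economics
  - enrollment 7 (Julia): course_id=1 -> matches Economics
  - enrollment 8 (Frank): course_id=1 -> matches Economics
  - enrollment 9 (Fiona): course_id=NULL, no match -> kept with NULL
All 9 rows appear; 1 has NULL course.

SQL:
SELECT a.student, b.title AS course
FROM enrollments a
LEFT JOIN courses b ON a.course_id = b.id

Result:
student | course   
--------+----------
Hank    | Networks 
Carol   | Economics
Pete    | Networks 
Eve     | Networks 
Olivia  | Economics
Chris   | Economics
Julia   | Economics
Frank   | Economics
Fiona   | NULL     


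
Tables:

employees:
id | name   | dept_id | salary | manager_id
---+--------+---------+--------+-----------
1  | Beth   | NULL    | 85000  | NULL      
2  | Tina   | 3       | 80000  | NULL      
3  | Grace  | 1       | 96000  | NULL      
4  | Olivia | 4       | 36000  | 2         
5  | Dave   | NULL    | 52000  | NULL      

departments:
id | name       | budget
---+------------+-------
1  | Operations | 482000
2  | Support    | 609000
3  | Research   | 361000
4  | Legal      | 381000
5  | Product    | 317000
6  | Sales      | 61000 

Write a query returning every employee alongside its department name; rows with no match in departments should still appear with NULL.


LEFT JOIN keeps every row from employees (the left table); where dept_id has no match in departments, the department columns become NULL. Walk through each employee:
  - employee 1 (Beth): dept_id=NULL, no match -> kept with NULL
  - employee 2 (Tina): dept_id=3 -> matches Research
  - employee 3 (Grace): dept_id=1 -> matches Operations
  - employee 4 (Olivia): dept_id=4 -> matches Legal
  - employee 5 (Dave): dept_id=NULL, no match -> kept with NULL
All 5 rows appear; 2 have NULL department.

SQL:
SELECT a.name, b.name AS department
FROM employees a
LEFT JOIN departments b ON a.dept_id = b.id

Result:
name   | department
-------+-----------
Beth   | NULL      
Tina   | Research  
Grace  | Operations
Olivia | Legal     
Dave   | NULL      


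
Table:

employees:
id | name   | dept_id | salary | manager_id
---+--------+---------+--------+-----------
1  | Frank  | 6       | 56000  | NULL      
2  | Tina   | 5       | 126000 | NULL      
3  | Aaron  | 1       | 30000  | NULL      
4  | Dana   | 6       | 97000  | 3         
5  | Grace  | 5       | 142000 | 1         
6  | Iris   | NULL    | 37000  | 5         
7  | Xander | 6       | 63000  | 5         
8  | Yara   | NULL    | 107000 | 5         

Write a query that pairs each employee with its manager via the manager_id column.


This is a self-join: employees is joined to a second copy of itself, matching each row's manager_id to another row's id. Use LEFT JOIN so rows with manager_id=NULL are kept.
  - employee 1 (Frank): manager_id=NULL -> NULL
  - employee 2 (Tina): manager_id=NULL -> NULL
  - employee 3 (Aaron): manager_id=NULL -> NULL
  - employee 4 (Dana): manager_id=3 -> Aaron
  - employee 5 (Grace): manager_id=1 -> Frank
  - employee 6 (Iris): manager_id=5 -> Grace
  - employee 7 (Xander): manager_id=5 -> Grace
  - employee 8 (Yara): manager_id=5 -> Grace

SQL:
SELECT a.name AS item, b.name AS manager
FROM employees a
LEFT JOIN employees b ON a.manager_id = b.id

Result:
item   | manager
-------+--------
Frank  | NULL   
Tina   | NULL   
Aaron  | NULL   
Dana   | Aaron  
Grace  | Frank  
Iris   | Grace  
Xander | Grace  
Yara   | Grace  


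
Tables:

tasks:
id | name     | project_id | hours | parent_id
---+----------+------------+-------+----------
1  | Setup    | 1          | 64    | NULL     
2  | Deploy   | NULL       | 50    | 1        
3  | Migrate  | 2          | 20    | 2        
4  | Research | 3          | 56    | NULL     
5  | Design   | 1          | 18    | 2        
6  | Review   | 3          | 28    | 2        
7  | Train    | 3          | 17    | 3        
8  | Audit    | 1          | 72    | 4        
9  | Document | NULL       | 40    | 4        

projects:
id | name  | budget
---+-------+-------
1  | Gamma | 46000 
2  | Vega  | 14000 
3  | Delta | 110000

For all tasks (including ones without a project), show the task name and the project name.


LEFT JOIN keeps every row from tasks (the left table); where project_id has no match in projects, the project columns become NULL. Walk through each task:
  - task 1 (Setup): project_id=1 -> matches Gamma
  - task 2 (Deploy): project_id=NULL, no match -> kept with NULL
  - task 3 (Migrate): project_id=2 -> matches Vega
  - task 4 (Research): project_id=3 -> matches Delta
  - task 5 (Design): project_id=1 -> matches Gamma
  - task 6 (Review): project_id=3 -> matches Delta
  - task 7 (Train): project_id=3 -> matches Delta
  - task 8 (Audit): project_id=1 -> matches Gamma
  - task 9 (Document): project_id=NULL, no match -> kept with NULL
All 9 rows appear; 2 have NULL project.

SQL:
SELECT a.name, b.name AS project
FROM tasks a
LEFT JOIN projects b ON a.project_id = b.id

Result:
name     | project
---------+--------
Setup    | Gamma  
Deploy   | NULL   
Migrate  | Vega   
Research | Delta  
Design   | Gamma  
Review   | Delta  
Train    | Delta  
Audit    | Gamma  
Document | NULL   


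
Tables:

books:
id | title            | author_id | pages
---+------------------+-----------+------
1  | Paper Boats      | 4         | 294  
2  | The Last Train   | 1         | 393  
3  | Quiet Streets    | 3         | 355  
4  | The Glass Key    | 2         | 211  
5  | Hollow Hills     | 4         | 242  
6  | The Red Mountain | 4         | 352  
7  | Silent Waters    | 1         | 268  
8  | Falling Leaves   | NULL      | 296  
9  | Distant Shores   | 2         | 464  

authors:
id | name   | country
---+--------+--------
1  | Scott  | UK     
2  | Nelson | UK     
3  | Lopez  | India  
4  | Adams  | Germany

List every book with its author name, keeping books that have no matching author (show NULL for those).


LEFT JOIN keeps every row from books (the left table); where author_id has no match in authors, the author columns become NULL. Walk through each book:
  - book 1 (Paper Boats): author_id=4 -> matches Adams
  - book 2 (The Last Train): author_id=1 -> matches Scott
  - book 3 (Quiet Streets): author_id=3 -> matches Lopez
  - book 4 (The Glass Key): author_id=2 -> matches Nelson
  - book 5 (Hollow Hills): author_id=4 -> matches Adams
  - book 6 (The Red Mountain): author_id=4 -> matches Adams
  - book 7 (Silent Waters): author_id=1 -> matches Scott
  - book 8 (Falling Leaves): author_id=NULL, no match -> kept with NULL
  - book 9 (Distant Shores): author_id=2 -> matches Nelson
All 9 rows appear; 1 has NULL author.

SQL:
SELECT a.title, b.name AS author
FROM books a
LEFT JOIN authors b ON a.author_id = b.id

Result:
title            | author
-----------------+-------
Paper Boats      | Adams 
The Last Train   | Scott 
Quiet Streets    | Lopez 
The Glass Key    | Nelson
Hollow Hills     | Adams 
The Red Mountain | Adams 
Silent Waters    | Scott 
Falling Leaves   | NULL  
Distant Shores   | Nelson


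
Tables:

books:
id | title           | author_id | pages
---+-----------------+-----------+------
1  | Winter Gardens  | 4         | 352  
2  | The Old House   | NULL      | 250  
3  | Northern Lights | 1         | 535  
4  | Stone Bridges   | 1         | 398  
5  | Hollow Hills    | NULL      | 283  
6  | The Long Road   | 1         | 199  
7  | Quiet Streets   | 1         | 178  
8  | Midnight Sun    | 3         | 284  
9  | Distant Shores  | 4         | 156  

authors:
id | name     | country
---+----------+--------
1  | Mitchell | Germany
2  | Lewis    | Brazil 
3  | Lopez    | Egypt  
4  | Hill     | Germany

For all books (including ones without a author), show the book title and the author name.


LEFT JOIN keeps every row from books (the left table); where author_id has no match in authors, the author columns become NULL. Walk through each book:
  - book 1 (Winter Gardens): author_id=4 -> matches Hill
  - book 2 (The Old House): author_id=NULL, no match -> kept with NULL
  - book 3 (Northern Lights): author_id=1 -> matches Mitchell
  - book 4 (Stone Bridges): author_id=1 -> matches Mitchell
  - book 5 (Hollow Hills): author_id=NULL, no match -> kept with NULL
  - book 6 (The Long Road): author_id=1 -> matches Mitchell
  - book 7 (Quiet Streets): author_id=1 -> matches Mitchell
  - book 8 (Midnight Sun): author_id=3 -> matches Lopez
  - book 9 (Distant Shores): author_id=4 -> matches Hill
All 9 rows appear; 2 have NULL author.

SQL:
SELECT a.title, b.name AS author
FROM books a
LEFT JOIN authors b ON a.author_id = b.id

Result:
title           | author  
----------------+---------
Winter Gardens  | Hill    
The Old House   | NULL    
Northern Lights | Mitchell
Stone Bridges   | Mitchell
Hollow Hills    | NULL    
The Long Road   | Mitchell
Quiet Streets   | Mitchell
Midnight Sun    | Lopez   
Distant Shores  | Hill    


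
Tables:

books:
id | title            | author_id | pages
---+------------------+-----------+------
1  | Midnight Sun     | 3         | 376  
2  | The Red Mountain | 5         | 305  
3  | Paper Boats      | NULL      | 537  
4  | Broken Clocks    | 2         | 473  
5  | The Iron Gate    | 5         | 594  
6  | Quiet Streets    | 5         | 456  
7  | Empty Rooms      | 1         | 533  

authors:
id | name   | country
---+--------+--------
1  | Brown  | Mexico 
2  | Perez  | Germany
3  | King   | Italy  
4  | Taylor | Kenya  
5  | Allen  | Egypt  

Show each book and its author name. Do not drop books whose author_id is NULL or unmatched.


LEFT JOIN keeps every row from books (the left table); where author_id has no match in authors, the author columns become NULL. Walk through each book:
  - book 1 (Midnight Sun): author_id=3 -> matches King
  - book 2 (The Red Mountain): author_id=5 -> matches Allen
  - book 3 (Paper Boats): author_id=NULL, no match -> kept with NULL
  - book 4 (Broken Clocks): author_id=2 -> matches Perez
  - book 5 (The Iron Gate): author_id=5 -> matches Allen
  - book 6 (Quiet Streets): author_id=5 -> matches Allen
  - book 7 (Empty Rooms): author_id=1 -> matches Brown
All 7 rows appear; 1 has NULL author.

SQL:
SELECT a.title, b.name AS author
FROM books a
LEFT JOIN authors b ON a.author_id = b.id

Result:
title            | author
-----------------+-------
Midnight Sun     | King  
The Red Mountain | Allen 
Paper Boats      | NULL  
Broken Clocks    | Perez 
The Iron Gate    | Allen 
Quiet Streets    | Allen 
Empty Rooms      | Brown 


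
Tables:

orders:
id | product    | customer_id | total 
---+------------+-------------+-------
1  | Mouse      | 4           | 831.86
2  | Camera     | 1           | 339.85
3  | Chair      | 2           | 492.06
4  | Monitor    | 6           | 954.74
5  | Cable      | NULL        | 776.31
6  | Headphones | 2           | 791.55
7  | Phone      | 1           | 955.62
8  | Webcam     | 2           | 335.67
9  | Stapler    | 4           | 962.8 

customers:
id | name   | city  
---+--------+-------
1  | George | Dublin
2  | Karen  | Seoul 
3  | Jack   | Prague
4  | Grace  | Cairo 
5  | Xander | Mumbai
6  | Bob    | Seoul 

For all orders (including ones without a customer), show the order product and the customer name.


LEFT JOIN keeps every row from orders (the left table); where customer_id has no match in customers, the customer columns become NULL. Walk through each order:
  - order 1 (Mouse): customer_id=4 -> matches Grace
  - order 2 (Camera): customer_id=1 -> matches George
  - order 3 (Chair): customer_id=2 -> matches Karen
  - order 4 (Monitor): customer_id=6 -> matches Bob
  - order 5 (Cable): customer_id=NULL, no match -> kept with NULL
  - order 6 (Headphones): customer_id=2 -> matches Karen
  - order 7 (Phone): customer_id=1 -> matches George
  - order 8 (Webcam): customer_id=2 -> matches Karen
  - order 9 (Stapler): customer_id=4 -> matches Grace
All 9 rows appear; 1 has NULL customer.

SQL:
SELECT a.product, b.name AS customer
FROM orders a
LEFT JOIN customers b ON a.customer_id = b.id

Result:
product    | customer
-----------+---------
Mouse      | Grace   
Camera     | George  
Chair      | Karen   
Monitor    | Bob     
Cable      | NULL    
Headphones | Karen   
Phone      | George  
Webcam     | Karen   
Stapler    | Grace   


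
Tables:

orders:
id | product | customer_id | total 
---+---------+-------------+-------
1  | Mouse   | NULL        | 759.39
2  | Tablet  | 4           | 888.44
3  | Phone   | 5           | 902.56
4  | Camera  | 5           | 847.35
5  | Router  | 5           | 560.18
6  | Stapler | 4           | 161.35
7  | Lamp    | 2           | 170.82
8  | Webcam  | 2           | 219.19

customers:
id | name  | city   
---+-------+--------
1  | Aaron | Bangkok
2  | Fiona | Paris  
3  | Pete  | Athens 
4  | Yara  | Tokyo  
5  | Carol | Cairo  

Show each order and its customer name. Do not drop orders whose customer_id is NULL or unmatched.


LEFT JOIN keeps every row from orders (the left table); where customer_id has no match in customers, the customer columns become NULL. Walk through each order:
  - order 1 (Mouse): customer_id=NULL, no match -> kept with NULL
  - order 2 (Tablet): customer_id=4 -> matches Yara
  - order 3 (Phone): customer_id=5 -> matches Carol
  - order 4 (Camera): customer_id=5 -> matches Carol
  - order 5 (Router): customer_id=5 -> matches Carol
  - order 6 (Stapler): customer_id=4 -> matches Yara
  - order 7 (Lamp): customer_id=2 -> matches Fiona
  - order 8 (Webcam): customer_id=2 -> matches Fiona
All 8 rows appear; 1 has NULL customer.

SQL:
SELECT a.product, b.name AS customer
FROM orders a
LEFT JOIN customers b ON a.customer_id = b.id

Result:
product | customer
--------+---------
Mouse   | NULL    
Tablet  | Yara    
Phone   | Carol   
Camera  | Carol   
Router  | Carol   
Stapler | Yara    
Lamp    | Fiona   
Webcam  | Fiona   


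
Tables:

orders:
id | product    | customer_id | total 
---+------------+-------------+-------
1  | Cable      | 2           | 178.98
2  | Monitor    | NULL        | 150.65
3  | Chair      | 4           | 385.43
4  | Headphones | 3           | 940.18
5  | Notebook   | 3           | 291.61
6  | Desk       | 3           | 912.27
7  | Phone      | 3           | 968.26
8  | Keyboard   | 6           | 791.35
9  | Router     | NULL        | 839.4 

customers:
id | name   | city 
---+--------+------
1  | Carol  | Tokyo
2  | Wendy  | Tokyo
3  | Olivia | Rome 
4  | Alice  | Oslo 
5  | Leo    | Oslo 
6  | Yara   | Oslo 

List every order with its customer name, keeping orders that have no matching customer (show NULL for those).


LEFT JOIN keeps every row from orders (the left table); where customer_id has no match in customers, the customer columns become NULL. Walk through each order:
  - order 1 (Cable): customer_id=2 -> matches Wendy
  - order 2 (Monitor): customer_id=NULL, no match -> kept with NULL
  - order 3 (Chair): customer_id=4 -> matches Alice
  - order 4 (Headphones): customer_id=3 -> matches Olivia
  - order 5 (Notebook): customer_id=3 -> matches Olivia
  - order 6 (Desk): customer_id=3 -> matches Olivia
  - order 7 (Phone): customer_id=3 -> matches Olivia
  - order 8 (Keyboard): customer_id=6 -> matches Yara
  - order 9 (Router): customer_id=NULL, no match -> kept with NULL
All 9 rows appear; 2 have NULL customer.

SQL:
SELECT a.product, b.name AS customer
FROM orders a
LEFT JOIN customers b ON a.customer_id = b.id

Result:
product    | customer
-----------+---------
Cable      | Wendy   
Monitor    | NULL    
Chair      | Alice   
Headphones | Olivia  
Notebook   | Olivia  
Desk       | Olivia  
Phone      | Olivia  
Keyboard   | Yara    
Router     | NULL    


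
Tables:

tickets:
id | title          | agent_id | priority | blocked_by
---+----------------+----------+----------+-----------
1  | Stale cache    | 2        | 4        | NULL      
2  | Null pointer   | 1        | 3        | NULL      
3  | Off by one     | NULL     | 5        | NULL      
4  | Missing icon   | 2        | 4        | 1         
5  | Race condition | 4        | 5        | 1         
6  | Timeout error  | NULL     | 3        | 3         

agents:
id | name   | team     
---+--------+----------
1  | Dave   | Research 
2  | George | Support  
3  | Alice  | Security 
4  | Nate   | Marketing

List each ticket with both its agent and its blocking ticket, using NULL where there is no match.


Two LEFT JOINs from the same base table tickets: one to agents via agent_id, one to tickets itself via blocked_by. Both are LEFT so every ticket is preserved.
Match against agents:
  - ticket 1 (Stale cache): agent_id=2 -> matches George
  - ticket 2 (Null pointer): agent_id=1 -> matches Dave
  - ticket 3 (Off by one): agent_id=NULL, no match -> kept with NULL
  - ticket 4 (Missing icon): agent_id=2 -> matches George
  - ticket 5 (Race condition): agent_id=4 -> matches Nate
  - ticket 6 (Timeout error): agent_id=NULL, no match -> kept with NULL
Match against tickets (self):
  - ticket 1 (Stale cache): blocked_by=NULL -> NULL
  - ticket 2 (Null pointer): blocked_by=NULL -> NULL
  - ticket 3 (Off by one): blocked_by=NULL -> NULL
  - ticket 4 (Missing icon): blocked_by=1 -> Stale cache
  - ticket 5 (Race condition): blocked_by=1 -> Stale cache
  - ticket 6 (Timeout error): blocked_by=3 -> Off by one

SQL:
SELECT a.title, b.name AS agent, c.title AS blocked_by
FROM tickets a
LEFT JOIN agents b ON a.agent_id = b.id
LEFT JOIN tickets c ON a.blocked_by = c.id

Result:
title          | agent  | blocked_by 
---------------+--------+------------
Stale cache    | George | NULL       
Null pointer   | Dave   | NULL       
Off by one     | NULL   | NULL       
Missing icon   | George | Stale cache
Race condition | Nate   | Stale cache
Timeout error  | NULL   | Off by one 


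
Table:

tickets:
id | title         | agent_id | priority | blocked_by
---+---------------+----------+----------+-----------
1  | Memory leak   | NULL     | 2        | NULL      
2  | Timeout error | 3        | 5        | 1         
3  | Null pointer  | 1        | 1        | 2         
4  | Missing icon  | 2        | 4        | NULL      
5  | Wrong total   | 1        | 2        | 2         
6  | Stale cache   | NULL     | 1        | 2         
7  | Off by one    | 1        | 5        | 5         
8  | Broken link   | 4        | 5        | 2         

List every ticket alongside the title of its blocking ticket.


This is a self-join: tickets is joined to a second copy of itself, matching each row's blocked_by to another row's id. Use LEFT JOIN so rows with blocked_by=NULL are kept.
  - ticket 1 (Memory leak): blocked_by=NULL -> NULL
  - ticket 2 (Timeout error): blocked_by=1 -> Memory leak
  - ticket 3 (Null pointer): blocked_by=2 -> Timeout error
  - ticket 4 (Missing icon): blocked_by=NULL -> NULL
  - ticket 5 (Wrong total): blocked_by=2 -> Timeout error
  - ticket 6 (Stale cache): blocked_by=2 -> Timeout error
  - ticket 7 (Off by one): blocked_by=5 -> Wrong total
  - ticket 8 (Broken link): blocked_by=2 -> Timeout error

SQL:
SELECT a.title AS item, b.title AS blocked_by
FROM tickets a
LEFT JOIN tickets b ON a.blocked_by = b.id

Result:
item          | blocked_by   
--------------+--------------
Memory leak   | NULL         
Timeout error | Memory leak  
Null pointer  | Timeout error
Missing icon  | NULL         
Wrong total   | Timeout error
Stale cache   | Timeout error
Off by one    | Wrong total  
Broken link   | Timeout error


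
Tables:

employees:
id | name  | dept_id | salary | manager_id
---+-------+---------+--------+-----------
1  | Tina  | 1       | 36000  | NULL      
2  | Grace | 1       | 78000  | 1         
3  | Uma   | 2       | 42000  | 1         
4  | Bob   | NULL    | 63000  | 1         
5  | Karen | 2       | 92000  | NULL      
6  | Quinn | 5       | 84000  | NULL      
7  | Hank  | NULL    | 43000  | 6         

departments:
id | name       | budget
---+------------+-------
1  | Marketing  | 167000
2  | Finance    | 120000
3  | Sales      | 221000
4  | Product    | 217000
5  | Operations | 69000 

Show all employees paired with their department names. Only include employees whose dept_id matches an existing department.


INNER JOIN keeps only employees rows whose dept_id matches an id in departments. Walk through each employee:
  - employee 1 (Tina): dept_id=1 -> matches Marketing
  - employee 2 (Grace): dept_id=1 -> matches Marketing
  - employee 3 (Uma): dept_id=2 -> matches Finance
  - employee 4 (Bob): dept_id=NULL, no match -> dropped
  - employee 5 (Karen): dept_id=2 -> matches Finance
  - employee 6 (Quinn): dept_id=5 -> matches Operations
  - employee 7 (Hank): dept_id=NULL, no match -> dropped
So 2 of 7 rows are dropped.

SQL:
SELECT a.name, b.name AS department
FROM employees a
INNER JOIN departments b ON a.dept_id = b.id

Result:
name  | department
------+-----------
Tina  | Marketing 
Grace | Marketing 
Uma   | Finance   
Karen | Finance   
Quinn | Operations


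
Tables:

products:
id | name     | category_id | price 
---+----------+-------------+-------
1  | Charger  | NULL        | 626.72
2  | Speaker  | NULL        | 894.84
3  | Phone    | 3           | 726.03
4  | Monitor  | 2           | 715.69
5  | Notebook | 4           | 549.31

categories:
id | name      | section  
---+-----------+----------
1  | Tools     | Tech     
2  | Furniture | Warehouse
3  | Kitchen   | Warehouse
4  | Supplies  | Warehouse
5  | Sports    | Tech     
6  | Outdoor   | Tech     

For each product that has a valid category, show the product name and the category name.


INNER JOIN keeps only products rows whose category_id matches an id in categories. Walk through each product:
  - product 1 (Charger): category_id=NULL, no match -> dropped
  - product 2 (Speaker): category_id=NULL, no match -> dropped
  - product 3 (Phone): category_id=3 -> matches Kitchen
  - product 4 (Monitor): category_id=2 -> matches Furniture
  - product 5 (Notebook): category_id=4 -> matches Supplies
So 2 of 5 rows are dropped.

SQL:
SELECT a.name, b.name AS category
FROM products a
INNER JOIN categories b ON a.category_id = b.id

Result:
name     | category 
---------+----------
Phone    | Kitchen  
Monitor  | Furniture
Notebook | Supplies 


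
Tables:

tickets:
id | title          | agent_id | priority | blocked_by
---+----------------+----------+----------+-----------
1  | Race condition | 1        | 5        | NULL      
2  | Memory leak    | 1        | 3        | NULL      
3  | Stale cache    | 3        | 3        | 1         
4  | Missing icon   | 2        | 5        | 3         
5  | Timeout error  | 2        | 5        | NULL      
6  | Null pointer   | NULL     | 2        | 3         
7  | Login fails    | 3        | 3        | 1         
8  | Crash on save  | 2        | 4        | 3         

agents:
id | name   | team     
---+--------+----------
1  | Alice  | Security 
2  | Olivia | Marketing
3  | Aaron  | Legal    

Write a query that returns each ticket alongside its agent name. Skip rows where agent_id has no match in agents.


INNER JOIN keeps only tickets rows whose agent_id matches an id in agents. Walk through each ticket:
  - ticket 1 (Race condition): agent_id=1 -> matches Alice
  - ticket 2 (Memory leak): agent_id=1 -> matches Alice
  - ticket 3 (Stale cache): agent_id=3 -> matches Aaron
  - ticket 4 (Missing icon): agent_id=2 -> matches Olivia
  - ticket 5 (Timeout error): agent_id=2 -> matches Olivia
  - ticket 6 (Null pointer): agent_id=NULL, no match -> dropped
  - ticket 7 (Login fails): agent_id=3 -> matches Aaron
  - ticket 8 (Crash on save): agent_id=2 -> matches Olivia
So 1 of 8 rows is dropped.

SQL:
SELECT a.title, b.name AS agent
FROM tickets a
INNER JOIN agents b ON a.agent_id = b.id

Result:
title          | agent 
---------------+-------
Race condition | Alice 
Memory leak    | Alice 
Stale cache    | Aaron 
Missing icon   | Olivia
Timeout error  | Olivia
Login fails    | Aaron 
Crash on save  | Olivia
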